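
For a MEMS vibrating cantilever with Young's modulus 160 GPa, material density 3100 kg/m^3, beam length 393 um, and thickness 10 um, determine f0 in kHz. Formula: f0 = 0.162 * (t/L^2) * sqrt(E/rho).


Step 1: Convert units to SI.
t_SI = 10e-6 m, L_SI = 393e-6 m
Step 2: Calculate sqrt(E/rho).
sqrt(160e9 / 3100) = 7184.21 m/s
Step 3: Compute f0.
f0 = 0.162 * 10e-6 / (393e-6)^2 * 7184.21 = 75354.5 Hz = 75.35 kHz


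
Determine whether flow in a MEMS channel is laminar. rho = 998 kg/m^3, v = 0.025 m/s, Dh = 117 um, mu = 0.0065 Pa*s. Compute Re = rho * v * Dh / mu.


Step 1: Convert Dh to meters: Dh = 117e-6 m
Step 2: Re = rho * v * Dh / mu
Re = 998 * 0.025 * 117e-6 / 0.0065
Re = 0.449
Since Re = 0.449 is below ~2300, the flow is laminar.


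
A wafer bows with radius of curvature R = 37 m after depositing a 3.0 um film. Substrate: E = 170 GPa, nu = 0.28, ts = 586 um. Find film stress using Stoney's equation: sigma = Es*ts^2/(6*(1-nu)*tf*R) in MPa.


Step 1: Compute numerator: Es * ts^2 = 170 * 586^2 = 58377320 (GPa*um^2)
Step 2: Compute denominator (R in um): 6*(1-nu)*tf*R = 6*0.72*3.0*37e6 = 479520000.0 (um^2)
Step 3: sigma (GPa) = 58377320 / 479520000.0 = 1.21741e-01 GPa
Step 4: Convert to MPa (x1000): sigma = 121.7 MPa


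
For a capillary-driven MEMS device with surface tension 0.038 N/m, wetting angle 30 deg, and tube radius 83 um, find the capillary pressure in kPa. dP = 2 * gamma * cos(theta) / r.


Step 1: cos(30 deg) = 0.866
Step 2: Convert r to m: r = 83e-6 m
Step 3: dP = 2 * 0.038 * 0.866 / 83e-6 = 793.0 Pa
Step 4: Convert Pa to kPa (divide by 1000).
dP = 0.79 kPa


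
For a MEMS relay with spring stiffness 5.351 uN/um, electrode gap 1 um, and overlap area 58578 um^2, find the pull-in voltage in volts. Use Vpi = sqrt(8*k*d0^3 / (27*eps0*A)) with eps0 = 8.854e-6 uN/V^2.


Step 1: Compute numerator: 8 * k * d0^3 = 8 * 5.351 * 1^3 = 42.808
Step 2: Compute denominator: 27 * eps0 * A = 27 * 8.854e-6 * 58578 = 14.00354
Step 3: Vpi = sqrt(42.808 / 14.00354)
Vpi = 1.75 V


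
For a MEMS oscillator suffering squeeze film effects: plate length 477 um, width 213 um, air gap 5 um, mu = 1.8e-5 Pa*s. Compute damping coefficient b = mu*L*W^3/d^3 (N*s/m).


Step 1: Convert to SI.
L = 477e-6 m, W = 213e-6 m, d = 5e-6 m
Step 2: W^3 = (213e-6)^3 = 9.66e-12 m^3
Step 3: d^3 = (5e-6)^3 = 1.25e-16 m^3
Step 4: b = 1.8e-5 * 477e-6 * 9.66e-12 / 1.25e-16
b = 6.64e-04 N*s/m


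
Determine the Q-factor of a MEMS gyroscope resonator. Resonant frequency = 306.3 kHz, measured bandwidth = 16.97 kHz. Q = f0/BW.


Step 1: Q = f0 / bandwidth
Step 2: Q = 306.3 / 16.97
Q = 18.0


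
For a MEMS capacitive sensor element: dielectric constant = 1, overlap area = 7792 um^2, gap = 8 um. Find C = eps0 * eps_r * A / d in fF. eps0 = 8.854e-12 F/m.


Step 1: Convert area to m^2: A = 7792e-12 m^2
Step 2: Convert gap to m: d = 8e-6 m
Step 3: C = eps0 * eps_r * A / d
C = 8.854e-12 * 1 * 7792e-12 / 8e-6
Step 4: Convert to fF (multiply by 1e15).
C = 8.62 fF


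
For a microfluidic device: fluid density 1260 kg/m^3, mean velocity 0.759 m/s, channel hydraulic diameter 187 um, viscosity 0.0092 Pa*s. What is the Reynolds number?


Step 1: Convert Dh to meters: Dh = 187e-6 m
Step 2: Re = rho * v * Dh / mu
Re = 1260 * 0.759 * 187e-6 / 0.0092
Re = 19.439


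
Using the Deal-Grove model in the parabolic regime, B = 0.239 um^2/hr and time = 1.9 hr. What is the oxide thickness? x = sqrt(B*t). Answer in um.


Step 1: Compute B*t = 0.239 * 1.9 = 0.4541
Step 2: x = sqrt(0.4541)
x = 0.674 um


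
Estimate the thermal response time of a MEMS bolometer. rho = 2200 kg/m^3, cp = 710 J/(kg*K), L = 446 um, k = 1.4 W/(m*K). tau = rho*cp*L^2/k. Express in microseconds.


Step 1: Convert L to m: L = 446e-6 m
Step 2: L^2 = (446e-6)^2 = 1.98916e-07 m^2
Step 3: tau = 2200 * 710 * 1.98916e-07 / 1.4 = 2.2193342286e-01 s
Step 4: Convert to microseconds (multiply by 1e6).
tau = 221933.423 us


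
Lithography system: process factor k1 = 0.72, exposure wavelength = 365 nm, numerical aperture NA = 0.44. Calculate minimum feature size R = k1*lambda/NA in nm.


Step 1: Identify values: k1 = 0.72, lambda = 365 nm, NA = 0.44
Step 2: R = k1 * lambda / NA
R = 0.72 * 365 / 0.44
R = 597.3 nm


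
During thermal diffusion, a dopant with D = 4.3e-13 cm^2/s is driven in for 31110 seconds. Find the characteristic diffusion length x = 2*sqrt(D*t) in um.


Step 1: Compute D*t = 4.3e-13 * 31110 = 1.33773e-08 cm^2
Step 2: sqrt(D*t) = 1.1566e-04 cm
Step 3: x = 2 * 1.1566e-04 cm = 2.3132e-04 cm
Step 4: Convert to um (1 cm = 1e4 um): x = 2.313 um


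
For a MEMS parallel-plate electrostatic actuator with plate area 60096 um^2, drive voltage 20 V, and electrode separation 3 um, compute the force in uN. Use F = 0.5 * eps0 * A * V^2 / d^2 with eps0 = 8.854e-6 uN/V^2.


Step 1: Identify parameters.
eps0 = 8.854e-6 uN/V^2, A = 60096 um^2, V = 20 V, d = 3 um
Step 2: Compute V^2 = 20^2 = 400
Step 3: Compute d^2 = 3^2 = 9
Step 4: F = 0.5 * 8.854e-6 * 60096 * 400 / 9
F = 11.824 uN


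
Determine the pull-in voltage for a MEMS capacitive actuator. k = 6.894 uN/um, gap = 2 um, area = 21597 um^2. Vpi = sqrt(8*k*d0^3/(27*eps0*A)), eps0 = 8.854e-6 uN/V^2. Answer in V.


Step 1: Compute numerator: 8 * k * d0^3 = 8 * 6.894 * 2^3 = 441.216
Step 2: Compute denominator: 27 * eps0 * A = 27 * 8.854e-6 * 21597 = 5.162936
Step 3: Vpi = sqrt(441.216 / 5.162936)
Vpi = 9.24 V


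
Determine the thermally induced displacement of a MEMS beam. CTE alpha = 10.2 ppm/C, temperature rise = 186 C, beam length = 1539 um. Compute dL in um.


Step 1: Convert CTE: alpha = 10.2 ppm/C = 10.2e-6 /C
Step 2: dL = 10.2e-6 * 186 * 1539
dL = 2.9198 um


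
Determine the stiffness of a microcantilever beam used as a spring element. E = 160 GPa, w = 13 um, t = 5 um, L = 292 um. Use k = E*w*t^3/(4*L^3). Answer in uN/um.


Step 1: Convert E to consistent units (1 GPa = 1000 uN/um^2).
E = 160 GPa = 160000 uN/um^2
Step 2: Compute t^3 = 5^3 = 125
Step 3: Compute L^3 = 292^3 = 24897088
Step 4: k = 160000 * 13 * 125 / (4 * 24897088)
k = 2.6107 uN/um


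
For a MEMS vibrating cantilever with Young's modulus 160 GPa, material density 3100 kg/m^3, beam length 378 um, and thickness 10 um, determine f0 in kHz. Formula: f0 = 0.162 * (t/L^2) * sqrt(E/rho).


Step 1: Convert units to SI.
t_SI = 10e-6 m, L_SI = 378e-6 m
Step 2: Calculate sqrt(E/rho).
sqrt(160e9 / 3100) = 7184.21 m/s
Step 3: Compute f0.
f0 = 0.162 * 10e-6 / (378e-6)^2 * 7184.21 = 81453.6 Hz = 81.45 kHz


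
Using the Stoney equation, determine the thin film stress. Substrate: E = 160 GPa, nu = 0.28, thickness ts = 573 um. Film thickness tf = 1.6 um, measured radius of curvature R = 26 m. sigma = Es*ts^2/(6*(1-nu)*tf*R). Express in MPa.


Step 1: Compute numerator: Es * ts^2 = 160 * 573^2 = 52532640 (GPa*um^2)
Step 2: Compute denominator (R in um): 6*(1-nu)*tf*R = 6*0.72*1.6*26e6 = 179712000.0 (um^2)
Step 3: sigma (GPa) = 52532640 / 179712000.0 = 2.92316e-01 GPa
Step 4: Convert to MPa (x1000): sigma = 292.3 MPa


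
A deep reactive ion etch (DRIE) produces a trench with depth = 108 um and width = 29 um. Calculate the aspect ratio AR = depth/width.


Step 1: AR = depth / width
Step 2: AR = 108 / 29
AR = 3.7


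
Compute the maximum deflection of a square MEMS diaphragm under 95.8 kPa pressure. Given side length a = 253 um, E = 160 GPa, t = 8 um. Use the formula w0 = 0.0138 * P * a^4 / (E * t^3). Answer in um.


Step 1: Convert pressure to compatible units (E is in GPa, so P in GPa).
P = 95.8 kPa = 95.8e-6 GPa
Step 2: Compute numerator: 0.0138 * P * a^4.
a^4 = 253^4 = 4097152081
numerator = 0.0138 * 95.8e-6 * 4097152081 = 5.4166e+03
Step 3: Compute denominator: E * t^3 = 160 * 8^3 = 81920
Step 4: w0 = numerator / denominator = 5.4166e+03 / 81920 = 0.0661 um


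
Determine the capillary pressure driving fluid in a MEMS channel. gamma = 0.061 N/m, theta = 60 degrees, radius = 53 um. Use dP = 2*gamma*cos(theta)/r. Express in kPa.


Step 1: cos(60 deg) = 0.5
Step 2: Convert r to m: r = 53e-6 m
Step 3: dP = 2 * 0.061 * 0.5 / 53e-6 = 1150.9 Pa
Step 4: Convert Pa to kPa (divide by 1000).
dP = 1.15 kPa


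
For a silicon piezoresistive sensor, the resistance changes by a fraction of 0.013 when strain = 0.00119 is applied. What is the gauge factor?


Step 1: Identify values.
dR/R = 0.013, strain = 0.00119
Step 2: GF = (dR/R) / strain = 0.013 / 0.00119
GF = 10.9


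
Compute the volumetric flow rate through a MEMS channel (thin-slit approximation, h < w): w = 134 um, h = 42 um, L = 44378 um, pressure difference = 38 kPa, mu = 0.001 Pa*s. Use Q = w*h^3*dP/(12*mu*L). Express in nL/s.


Step 1: Convert all dimensions to SI (meters).
w = 134e-6 m, h = 42e-6 m, L = 44378e-6 m, dP = 38e3 Pa
Step 2: Q = w * h^3 * dP / (12 * mu * L)
Q = 134e-6 * (42e-6)^3 * 38e3 / (12 * 0.001 * 44378e-6) = 7.0841426e-10 m^3/s
Step 3: Convert Q from m^3/s to nL/s (1 m^3 = 1e12 nL, so multiply by 1e12).
Q = 708.414 nL/s


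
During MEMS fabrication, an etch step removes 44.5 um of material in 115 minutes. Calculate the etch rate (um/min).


Step 1: Etch rate = depth / time
Step 2: rate = 44.5 / 115
rate = 0.387 um/min


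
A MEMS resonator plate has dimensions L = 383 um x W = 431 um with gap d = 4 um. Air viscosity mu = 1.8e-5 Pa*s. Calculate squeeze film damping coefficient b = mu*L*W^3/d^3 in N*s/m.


Step 1: Convert to SI.
L = 383e-6 m, W = 431e-6 m, d = 4e-6 m
Step 2: W^3 = (431e-6)^3 = 8.01e-11 m^3
Step 3: d^3 = (4e-6)^3 = 6.40e-17 m^3
Step 4: b = 1.8e-5 * 383e-6 * 8.01e-11 / 6.40e-17
b = 8.62e-03 N*s/m


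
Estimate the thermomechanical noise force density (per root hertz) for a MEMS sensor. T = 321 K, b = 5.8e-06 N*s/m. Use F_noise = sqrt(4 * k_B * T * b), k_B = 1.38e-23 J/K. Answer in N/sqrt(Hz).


Step 1: Compute 4 * k_B * T * b
= 4 * 1.38e-23 * 321 * 5.8e-06
= 1.0277e-25 N^2/Hz
Step 2: F_noise = sqrt(1.0277e-25)
F_noise = 3.21e-13 N/sqrt(Hz)


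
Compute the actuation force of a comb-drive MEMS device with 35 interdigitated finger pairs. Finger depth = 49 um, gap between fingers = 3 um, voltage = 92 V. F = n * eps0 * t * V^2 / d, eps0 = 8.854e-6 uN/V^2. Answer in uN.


Step 1: Parameters: n=35, eps0=8.854e-6 uN/V^2, t=49 um, V=92 V, d=3 um
Step 2: V^2 = 8464
Step 3: F = 35 * 8.854e-6 * 49 * 8464 / 3
F = 42.841 uN


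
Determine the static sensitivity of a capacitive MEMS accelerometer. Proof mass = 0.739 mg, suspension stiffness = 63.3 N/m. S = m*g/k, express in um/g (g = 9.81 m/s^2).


Step 1: Convert mass: m = 0.739 mg = 7.39e-07 kg
Step 2: S = m * g / k = 7.39e-07 * 9.81 / 63.3
Step 3: S = 1.15e-07 m/g
Step 4: Convert to um/g: S = 0.115 um/g


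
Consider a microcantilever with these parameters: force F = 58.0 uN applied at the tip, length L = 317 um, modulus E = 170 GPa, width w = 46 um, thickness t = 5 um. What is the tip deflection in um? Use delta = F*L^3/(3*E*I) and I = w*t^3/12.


Step 1: Calculate the second moment of area.
I = w * t^3 / 12 = 46 * 5^3 / 12 = 479.1667 um^4
Step 2: Convert E to consistent units (1 GPa = 1000 uN/um^2).
E = 170 GPa = 170000 uN/um^2
Step 3: Calculate tip deflection.
delta = F * L^3 / (3 * E * I)
delta = 58.0 * 317^3 / (3 * 170000 * 479.1667)
delta = 7.5605 um


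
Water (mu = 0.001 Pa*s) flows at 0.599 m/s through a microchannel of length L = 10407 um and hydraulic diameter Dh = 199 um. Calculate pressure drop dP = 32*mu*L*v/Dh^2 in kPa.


Step 1: Convert to SI: L = 10407e-6 m, Dh = 199e-6 m
Step 2: dP = 32 * 0.001 * 10407e-6 * 0.599 / (199e-6)^2
Step 3: dP = 5037.28 Pa
Step 4: Convert to kPa: dP = 5.04 kPa


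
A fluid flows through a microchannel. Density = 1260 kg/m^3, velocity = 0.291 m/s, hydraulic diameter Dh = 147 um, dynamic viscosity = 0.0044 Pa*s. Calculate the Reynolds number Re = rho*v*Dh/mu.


Step 1: Convert Dh to meters: Dh = 147e-6 m
Step 2: Re = rho * v * Dh / mu
Re = 1260 * 0.291 * 147e-6 / 0.0044
Re = 12.25


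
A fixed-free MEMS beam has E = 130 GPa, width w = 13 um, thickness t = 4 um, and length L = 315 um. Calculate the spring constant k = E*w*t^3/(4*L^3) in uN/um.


Step 1: Convert E to consistent units (1 GPa = 1000 uN/um^2).
E = 130 GPa = 130000 uN/um^2
Step 2: Compute t^3 = 4^3 = 64
Step 3: Compute L^3 = 315^3 = 31255875
Step 4: k = 130000 * 13 * 64 / (4 * 31255875)
k = 0.8651 uN/um


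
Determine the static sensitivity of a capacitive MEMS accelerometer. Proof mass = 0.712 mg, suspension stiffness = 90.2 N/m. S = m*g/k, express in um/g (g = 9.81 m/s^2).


Step 1: Convert mass: m = 0.712 mg = 7.12e-07 kg
Step 2: S = m * g / k = 7.12e-07 * 9.81 / 90.2
Step 3: S = 7.74e-08 m/g
Step 4: Convert to um/g: S = 0.077 um/g


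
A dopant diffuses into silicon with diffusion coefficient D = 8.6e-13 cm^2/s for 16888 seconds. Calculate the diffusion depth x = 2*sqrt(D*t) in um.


Step 1: Compute D*t = 8.6e-13 * 16888 = 1.452368e-08 cm^2
Step 2: sqrt(D*t) = 1.2051e-04 cm
Step 3: x = 2 * 1.2051e-04 cm = 2.4102e-04 cm
Step 4: Convert to um (1 cm = 1e4 um): x = 2.41 um


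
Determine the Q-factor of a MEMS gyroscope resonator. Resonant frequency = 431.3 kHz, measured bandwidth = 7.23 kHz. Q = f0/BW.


Step 1: Q = f0 / bandwidth
Step 2: Q = 431.3 / 7.23
Q = 59.7


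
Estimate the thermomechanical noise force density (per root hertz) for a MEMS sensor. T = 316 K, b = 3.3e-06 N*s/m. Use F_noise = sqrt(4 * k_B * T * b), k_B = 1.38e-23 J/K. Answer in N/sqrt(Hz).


Step 1: Compute 4 * k_B * T * b
= 4 * 1.38e-23 * 316 * 3.3e-06
= 5.7563e-26 N^2/Hz
Step 2: F_noise = sqrt(5.7563e-26)
F_noise = 2.40e-13 N/sqrt(Hz)


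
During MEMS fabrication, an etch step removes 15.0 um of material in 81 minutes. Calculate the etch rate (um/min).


Step 1: Etch rate = depth / time
Step 2: rate = 15.0 / 81
rate = 0.185 um/min


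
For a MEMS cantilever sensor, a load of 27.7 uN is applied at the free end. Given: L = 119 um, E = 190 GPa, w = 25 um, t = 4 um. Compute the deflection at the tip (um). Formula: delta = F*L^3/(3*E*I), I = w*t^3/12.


Step 1: Calculate the second moment of area.
I = w * t^3 / 12 = 25 * 4^3 / 12 = 133.3333 um^4
Step 2: Convert E to consistent units (1 GPa = 1000 uN/um^2).
E = 190 GPa = 190000 uN/um^2
Step 3: Calculate tip deflection.
delta = F * L^3 / (3 * E * I)
delta = 27.7 * 119^3 / (3 * 190000 * 133.3333)
delta = 0.6142 um


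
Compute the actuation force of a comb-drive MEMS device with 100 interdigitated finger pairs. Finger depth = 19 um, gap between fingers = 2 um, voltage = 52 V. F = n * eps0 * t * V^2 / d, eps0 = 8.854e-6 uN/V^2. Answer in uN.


Step 1: Parameters: n=100, eps0=8.854e-6 uN/V^2, t=19 um, V=52 V, d=2 um
Step 2: V^2 = 2704
Step 3: F = 100 * 8.854e-6 * 19 * 2704 / 2
F = 22.744 uN


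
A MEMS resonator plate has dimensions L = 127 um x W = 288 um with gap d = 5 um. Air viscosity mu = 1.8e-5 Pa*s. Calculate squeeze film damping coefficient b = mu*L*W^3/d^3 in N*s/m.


Step 1: Convert to SI.
L = 127e-6 m, W = 288e-6 m, d = 5e-6 m
Step 2: W^3 = (288e-6)^3 = 2.39e-11 m^3
Step 3: d^3 = (5e-6)^3 = 1.25e-16 m^3
Step 4: b = 1.8e-5 * 127e-6 * 2.39e-11 / 1.25e-16
b = 4.37e-04 N*s/m


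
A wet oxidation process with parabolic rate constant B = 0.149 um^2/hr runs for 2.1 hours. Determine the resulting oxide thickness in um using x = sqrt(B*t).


Step 1: Compute B*t = 0.149 * 2.1 = 0.3129
Step 2: x = sqrt(0.3129)
x = 0.559 um


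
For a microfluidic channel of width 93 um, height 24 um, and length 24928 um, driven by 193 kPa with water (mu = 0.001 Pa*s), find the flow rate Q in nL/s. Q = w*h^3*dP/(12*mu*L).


Step 1: Convert all dimensions to SI (meters).
w = 93e-6 m, h = 24e-6 m, L = 24928e-6 m, dP = 193e3 Pa
Step 2: Q = w * h^3 * dP / (12 * mu * L)
Q = 93e-6 * (24e-6)^3 * 193e3 / (12 * 0.001 * 24928e-6) = 8.2947882e-10 m^3/s
Step 3: Convert Q from m^3/s to nL/s (1 m^3 = 1e12 nL, so multiply by 1e12).
Q = 829.479 nL/s


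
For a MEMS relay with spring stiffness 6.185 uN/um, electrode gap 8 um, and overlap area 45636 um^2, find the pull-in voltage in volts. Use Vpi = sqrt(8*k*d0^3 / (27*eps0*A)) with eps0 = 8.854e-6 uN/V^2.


Step 1: Compute numerator: 8 * k * d0^3 = 8 * 6.185 * 8^3 = 25333.76
Step 2: Compute denominator: 27 * eps0 * A = 27 * 8.854e-6 * 45636 = 10.909651
Step 3: Vpi = sqrt(25333.76 / 10.909651)
Vpi = 48.19 V


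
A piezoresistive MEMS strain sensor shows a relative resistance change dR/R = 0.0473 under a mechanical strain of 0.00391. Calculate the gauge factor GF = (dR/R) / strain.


Step 1: Identify values.
dR/R = 0.0473, strain = 0.00391
Step 2: GF = (dR/R) / strain = 0.0473 / 0.00391
GF = 12.1


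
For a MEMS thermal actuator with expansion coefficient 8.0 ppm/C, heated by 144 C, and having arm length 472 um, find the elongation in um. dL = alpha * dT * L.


Step 1: Convert CTE: alpha = 8.0 ppm/C = 8.0e-6 /C
Step 2: dL = 8.0e-6 * 144 * 472
dL = 0.5437 um


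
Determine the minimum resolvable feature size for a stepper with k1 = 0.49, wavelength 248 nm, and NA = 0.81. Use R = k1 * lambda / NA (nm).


Step 1: Identify values: k1 = 0.49, lambda = 248 nm, NA = 0.81
Step 2: R = k1 * lambda / NA
R = 0.49 * 248 / 0.81
R = 150.0 nm


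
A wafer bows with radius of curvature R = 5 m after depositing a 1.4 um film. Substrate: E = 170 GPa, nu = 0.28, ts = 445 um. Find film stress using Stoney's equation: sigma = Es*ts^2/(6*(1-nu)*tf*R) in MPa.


Step 1: Compute numerator: Es * ts^2 = 170 * 445^2 = 33664250 (GPa*um^2)
Step 2: Compute denominator (R in um): 6*(1-nu)*tf*R = 6*0.72*1.4*5e6 = 30240000.0 (um^2)
Step 3: sigma (GPa) = 33664250 / 30240000.0 = 1.113236e+00 GPa
Step 4: Convert to MPa (x1000): sigma = 1113.2 MPa


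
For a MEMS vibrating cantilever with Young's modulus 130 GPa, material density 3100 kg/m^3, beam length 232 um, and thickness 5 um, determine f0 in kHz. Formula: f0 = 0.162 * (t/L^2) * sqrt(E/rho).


Step 1: Convert units to SI.
t_SI = 5e-6 m, L_SI = 232e-6 m
Step 2: Calculate sqrt(E/rho).
sqrt(130e9 / 3100) = 6475.76 m/s
Step 3: Compute f0.
f0 = 0.162 * 5e-6 / (232e-6)^2 * 6475.76 = 97454.0 Hz = 97.45 kHz


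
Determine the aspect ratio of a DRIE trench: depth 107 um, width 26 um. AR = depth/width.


Step 1: AR = depth / width
Step 2: AR = 107 / 26
AR = 4.1


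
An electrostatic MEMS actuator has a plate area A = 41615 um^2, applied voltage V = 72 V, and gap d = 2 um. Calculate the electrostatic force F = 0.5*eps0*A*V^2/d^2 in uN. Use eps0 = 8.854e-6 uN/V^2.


Step 1: Identify parameters.
eps0 = 8.854e-6 uN/V^2, A = 41615 um^2, V = 72 V, d = 2 um
Step 2: Compute V^2 = 72^2 = 5184
Step 3: Compute d^2 = 2^2 = 4
Step 4: F = 0.5 * 8.854e-6 * 41615 * 5184 / 4
F = 238.762 uN


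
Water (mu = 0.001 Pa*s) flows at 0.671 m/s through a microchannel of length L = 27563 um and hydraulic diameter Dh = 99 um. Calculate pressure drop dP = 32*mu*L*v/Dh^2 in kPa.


Step 1: Convert to SI: L = 27563e-6 m, Dh = 99e-6 m
Step 2: dP = 32 * 0.001 * 27563e-6 * 0.671 / (99e-6)^2
Step 3: dP = 60384.93 Pa
Step 4: Convert to kPa: dP = 60.38 kPa


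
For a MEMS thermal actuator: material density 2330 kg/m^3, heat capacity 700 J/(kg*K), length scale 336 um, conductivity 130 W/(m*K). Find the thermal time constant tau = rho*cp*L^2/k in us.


Step 1: Convert L to m: L = 336e-6 m
Step 2: L^2 = (336e-6)^2 = 1.12896e-07 m^2
Step 3: tau = 2330 * 700 * 1.12896e-07 / 130 = 1.41641058e-03 s
Step 4: Convert to microseconds (multiply by 1e6).
tau = 1416.411 us


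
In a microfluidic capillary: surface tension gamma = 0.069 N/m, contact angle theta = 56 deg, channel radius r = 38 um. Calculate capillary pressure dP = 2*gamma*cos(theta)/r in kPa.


Step 1: cos(56 deg) = 0.5592
Step 2: Convert r to m: r = 38e-6 m
Step 3: dP = 2 * 0.069 * 0.5592 / 38e-6 = 2030.8 Pa
Step 4: Convert Pa to kPa (divide by 1000).
dP = 2.03 kPa


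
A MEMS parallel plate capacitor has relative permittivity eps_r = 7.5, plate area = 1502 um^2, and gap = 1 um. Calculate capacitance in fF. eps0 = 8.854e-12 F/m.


Step 1: Convert area to m^2: A = 1502e-12 m^2
Step 2: Convert gap to m: d = 1e-6 m
Step 3: C = eps0 * eps_r * A / d
C = 8.854e-12 * 7.5 * 1502e-12 / 1e-6
Step 4: Convert to fF (multiply by 1e15).
C = 99.74 fF


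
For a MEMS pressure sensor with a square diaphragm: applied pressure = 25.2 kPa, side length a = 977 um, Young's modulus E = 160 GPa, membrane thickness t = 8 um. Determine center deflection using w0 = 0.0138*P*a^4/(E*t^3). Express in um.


Step 1: Convert pressure to compatible units (E is in GPa, so P in GPa).
P = 25.2 kPa = 25.2e-6 GPa
Step 2: Compute numerator: 0.0138 * P * a^4.
a^4 = 977^4 = 911125611841
numerator = 0.0138 * 25.2e-6 * 911125611841 = 3.16853e+05
Step 3: Compute denominator: E * t^3 = 160 * 8^3 = 81920
Step 4: w0 = numerator / denominator = 3.16853e+05 / 81920 = 3.8678 um


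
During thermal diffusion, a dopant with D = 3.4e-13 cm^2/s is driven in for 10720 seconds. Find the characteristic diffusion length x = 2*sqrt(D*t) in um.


Step 1: Compute D*t = 3.4e-13 * 10720 = 3.6448e-09 cm^2
Step 2: sqrt(D*t) = 6.03722e-05 cm
Step 3: x = 2 * 6.03722e-05 cm = 1.207444e-04 cm
Step 4: Convert to um (1 cm = 1e4 um): x = 1.207 um


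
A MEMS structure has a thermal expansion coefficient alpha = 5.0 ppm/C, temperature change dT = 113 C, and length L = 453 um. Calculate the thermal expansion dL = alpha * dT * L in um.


Step 1: Convert CTE: alpha = 5.0 ppm/C = 5.0e-6 /C
Step 2: dL = 5.0e-6 * 113 * 453
dL = 0.2559 um


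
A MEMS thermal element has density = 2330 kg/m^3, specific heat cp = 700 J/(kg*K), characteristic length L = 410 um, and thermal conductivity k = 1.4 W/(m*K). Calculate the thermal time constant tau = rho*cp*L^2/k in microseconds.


Step 1: Convert L to m: L = 410e-6 m
Step 2: L^2 = (410e-6)^2 = 1.681e-07 m^2
Step 3: tau = 2330 * 700 * 1.681e-07 / 1.4 = 1.958365e-01 s
Step 4: Convert to microseconds (multiply by 1e6).
tau = 195836.5 us


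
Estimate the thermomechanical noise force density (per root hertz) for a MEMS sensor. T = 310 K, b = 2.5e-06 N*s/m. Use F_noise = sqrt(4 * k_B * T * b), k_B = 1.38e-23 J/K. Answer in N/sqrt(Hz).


Step 1: Compute 4 * k_B * T * b
= 4 * 1.38e-23 * 310 * 2.5e-06
= 4.2780e-26 N^2/Hz
Step 2: F_noise = sqrt(4.2780e-26)
F_noise = 2.07e-13 N/sqrt(Hz)


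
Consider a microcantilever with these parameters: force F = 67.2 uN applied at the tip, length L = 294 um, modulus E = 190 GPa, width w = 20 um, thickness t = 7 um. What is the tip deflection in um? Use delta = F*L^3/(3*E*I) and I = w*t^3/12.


Step 1: Calculate the second moment of area.
I = w * t^3 / 12 = 20 * 7^3 / 12 = 571.6667 um^4
Step 2: Convert E to consistent units (1 GPa = 1000 uN/um^2).
E = 190 GPa = 190000 uN/um^2
Step 3: Calculate tip deflection.
delta = F * L^3 / (3 * E * I)
delta = 67.2 * 294^3 / (3 * 190000 * 571.6667)
delta = 5.2408 um


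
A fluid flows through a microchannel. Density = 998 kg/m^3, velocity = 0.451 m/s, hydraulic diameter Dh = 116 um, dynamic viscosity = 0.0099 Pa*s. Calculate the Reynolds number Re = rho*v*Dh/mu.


Step 1: Convert Dh to meters: Dh = 116e-6 m
Step 2: Re = rho * v * Dh / mu
Re = 998 * 0.451 * 116e-6 / 0.0099
Re = 5.274


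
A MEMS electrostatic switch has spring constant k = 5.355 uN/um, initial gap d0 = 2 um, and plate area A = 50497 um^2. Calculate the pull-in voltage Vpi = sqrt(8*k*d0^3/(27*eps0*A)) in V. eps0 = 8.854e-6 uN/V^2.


Step 1: Compute numerator: 8 * k * d0^3 = 8 * 5.355 * 2^3 = 342.72
Step 2: Compute denominator: 27 * eps0 * A = 27 * 8.854e-6 * 50497 = 12.071712
Step 3: Vpi = sqrt(342.72 / 12.071712)
Vpi = 5.33 V


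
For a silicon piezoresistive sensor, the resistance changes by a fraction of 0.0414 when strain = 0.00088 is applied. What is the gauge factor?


Step 1: Identify values.
dR/R = 0.0414, strain = 0.00088
Step 2: GF = (dR/R) / strain = 0.0414 / 0.00088
GF = 47.0


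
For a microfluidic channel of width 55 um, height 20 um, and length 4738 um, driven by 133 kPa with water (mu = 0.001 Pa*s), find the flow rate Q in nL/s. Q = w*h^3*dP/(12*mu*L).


Step 1: Convert all dimensions to SI (meters).
w = 55e-6 m, h = 20e-6 m, L = 4738e-6 m, dP = 133e3 Pa
Step 2: Q = w * h^3 * dP / (12 * mu * L)
Q = 55e-6 * (20e-6)^3 * 133e3 / (12 * 0.001 * 4738e-6) = 1.02926692e-09 m^3/s
Step 3: Convert Q from m^3/s to nL/s (1 m^3 = 1e12 nL, so multiply by 1e12).
Q = 1029.267 nL/s


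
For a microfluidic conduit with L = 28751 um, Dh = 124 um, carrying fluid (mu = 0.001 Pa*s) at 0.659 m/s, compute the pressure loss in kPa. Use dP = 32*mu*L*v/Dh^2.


Step 1: Convert to SI: L = 28751e-6 m, Dh = 124e-6 m
Step 2: dP = 32 * 0.001 * 28751e-6 * 0.659 / (124e-6)^2
Step 3: dP = 39431.65 Pa
Step 4: Convert to kPa: dP = 39.43 kPa


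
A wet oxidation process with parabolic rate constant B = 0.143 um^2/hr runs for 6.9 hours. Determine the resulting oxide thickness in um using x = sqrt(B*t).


Step 1: Compute B*t = 0.143 * 6.9 = 0.9867
Step 2: x = sqrt(0.9867)
x = 0.993 um


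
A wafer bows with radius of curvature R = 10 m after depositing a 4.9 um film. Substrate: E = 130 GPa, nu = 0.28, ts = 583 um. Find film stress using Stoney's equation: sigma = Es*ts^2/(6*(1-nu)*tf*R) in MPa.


Step 1: Compute numerator: Es * ts^2 = 130 * 583^2 = 44185570 (GPa*um^2)
Step 2: Compute denominator (R in um): 6*(1-nu)*tf*R = 6*0.72*4.9*10e6 = 211680000.0 (um^2)
Step 3: sigma (GPa) = 44185570 / 211680000.0 = 2.08738e-01 GPa
Step 4: Convert to MPa (x1000): sigma = 208.7 MPa


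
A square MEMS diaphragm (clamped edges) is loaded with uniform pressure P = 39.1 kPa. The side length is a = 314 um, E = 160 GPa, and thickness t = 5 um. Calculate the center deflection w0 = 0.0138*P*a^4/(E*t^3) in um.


Step 1: Convert pressure to compatible units (E is in GPa, so P in GPa).
P = 39.1 kPa = 39.1e-6 GPa
Step 2: Compute numerator: 0.0138 * P * a^4.
a^4 = 314^4 = 9721171216
numerator = 0.0138 * 39.1e-6 * 9721171216 = 5.24535e+03
Step 3: Compute denominator: E * t^3 = 160 * 5^3 = 20000
Step 4: w0 = numerator / denominator = 5.24535e+03 / 20000 = 0.2623 um


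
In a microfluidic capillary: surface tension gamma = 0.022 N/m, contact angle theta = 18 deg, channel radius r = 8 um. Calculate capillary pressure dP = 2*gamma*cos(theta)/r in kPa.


Step 1: cos(18 deg) = 0.9511
Step 2: Convert r to m: r = 8e-6 m
Step 3: dP = 2 * 0.022 * 0.9511 / 8e-6 = 5231.0 Pa
Step 4: Convert Pa to kPa (divide by 1000).
dP = 5.23 kPa


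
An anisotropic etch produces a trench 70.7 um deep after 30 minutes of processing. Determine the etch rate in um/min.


Step 1: Etch rate = depth / time
Step 2: rate = 70.7 / 30
rate = 2.357 um/min


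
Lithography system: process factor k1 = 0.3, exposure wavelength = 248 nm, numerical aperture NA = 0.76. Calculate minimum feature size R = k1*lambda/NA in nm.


Step 1: Identify values: k1 = 0.3, lambda = 248 nm, NA = 0.76
Step 2: R = k1 * lambda / NA
R = 0.3 * 248 / 0.76
R = 97.9 nm


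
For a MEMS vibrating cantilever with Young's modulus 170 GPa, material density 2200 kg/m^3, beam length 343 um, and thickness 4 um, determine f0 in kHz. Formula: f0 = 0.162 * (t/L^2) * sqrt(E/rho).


Step 1: Convert units to SI.
t_SI = 4e-6 m, L_SI = 343e-6 m
Step 2: Calculate sqrt(E/rho).
sqrt(170e9 / 2200) = 8790.49 m/s
Step 3: Compute f0.
f0 = 0.162 * 4e-6 / (343e-6)^2 * 8790.49 = 48417.2 Hz = 48.42 kHz


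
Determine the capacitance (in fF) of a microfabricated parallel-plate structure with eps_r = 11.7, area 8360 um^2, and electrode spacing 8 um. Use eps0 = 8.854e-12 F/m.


Step 1: Convert area to m^2: A = 8360e-12 m^2
Step 2: Convert gap to m: d = 8e-6 m
Step 3: C = eps0 * eps_r * A / d
C = 8.854e-12 * 11.7 * 8360e-12 / 8e-6
Step 4: Convert to fF (multiply by 1e15).
C = 108.25 fF


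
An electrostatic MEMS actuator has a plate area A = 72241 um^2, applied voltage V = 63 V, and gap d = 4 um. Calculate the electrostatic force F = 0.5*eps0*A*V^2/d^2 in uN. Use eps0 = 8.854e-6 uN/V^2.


Step 1: Identify parameters.
eps0 = 8.854e-6 uN/V^2, A = 72241 um^2, V = 63 V, d = 4 um
Step 2: Compute V^2 = 63^2 = 3969
Step 3: Compute d^2 = 4^2 = 16
Step 4: F = 0.5 * 8.854e-6 * 72241 * 3969 / 16
F = 79.333 uN


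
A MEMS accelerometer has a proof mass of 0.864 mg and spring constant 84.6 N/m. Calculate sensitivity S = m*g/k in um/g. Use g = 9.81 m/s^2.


Step 1: Convert mass: m = 0.864 mg = 8.64e-07 kg
Step 2: S = m * g / k = 8.64e-07 * 9.81 / 84.6
Step 3: S = 1.00e-07 m/g
Step 4: Convert to um/g: S = 0.1 um/g


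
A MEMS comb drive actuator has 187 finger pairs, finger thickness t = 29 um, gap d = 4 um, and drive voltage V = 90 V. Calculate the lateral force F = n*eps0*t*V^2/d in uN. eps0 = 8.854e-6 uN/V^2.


Step 1: Parameters: n=187, eps0=8.854e-6 uN/V^2, t=29 um, V=90 V, d=4 um
Step 2: V^2 = 8100
Step 3: F = 187 * 8.854e-6 * 29 * 8100 / 4
F = 97.231 uN


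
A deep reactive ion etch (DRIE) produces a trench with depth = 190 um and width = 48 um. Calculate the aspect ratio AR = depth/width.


Step 1: AR = depth / width
Step 2: AR = 190 / 48
AR = 4.0


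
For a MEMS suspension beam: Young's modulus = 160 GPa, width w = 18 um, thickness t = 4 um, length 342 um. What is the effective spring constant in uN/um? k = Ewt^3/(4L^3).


Step 1: Convert E to consistent units (1 GPa = 1000 uN/um^2).
E = 160 GPa = 160000 uN/um^2
Step 2: Compute t^3 = 4^3 = 64
Step 3: Compute L^3 = 342^3 = 40001688
Step 4: k = 160000 * 18 * 64 / (4 * 40001688)
k = 1.152 uN/um


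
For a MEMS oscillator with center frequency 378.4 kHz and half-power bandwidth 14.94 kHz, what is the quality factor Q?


Step 1: Q = f0 / bandwidth
Step 2: Q = 378.4 / 14.94
Q = 25.3


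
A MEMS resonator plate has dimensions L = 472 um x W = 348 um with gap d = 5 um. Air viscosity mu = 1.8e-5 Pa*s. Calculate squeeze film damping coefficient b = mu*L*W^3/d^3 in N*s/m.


Step 1: Convert to SI.
L = 472e-6 m, W = 348e-6 m, d = 5e-6 m
Step 2: W^3 = (348e-6)^3 = 4.21e-11 m^3
Step 3: d^3 = (5e-6)^3 = 1.25e-16 m^3
Step 4: b = 1.8e-5 * 472e-6 * 4.21e-11 / 1.25e-16
b = 2.86e-03 N*s/m


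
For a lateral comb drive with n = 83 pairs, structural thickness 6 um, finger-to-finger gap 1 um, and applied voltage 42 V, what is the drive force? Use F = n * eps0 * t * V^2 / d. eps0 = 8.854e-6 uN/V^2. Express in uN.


Step 1: Parameters: n=83, eps0=8.854e-6 uN/V^2, t=6 um, V=42 V, d=1 um
Step 2: V^2 = 1764
Step 3: F = 83 * 8.854e-6 * 6 * 1764 / 1
F = 7.778 uN


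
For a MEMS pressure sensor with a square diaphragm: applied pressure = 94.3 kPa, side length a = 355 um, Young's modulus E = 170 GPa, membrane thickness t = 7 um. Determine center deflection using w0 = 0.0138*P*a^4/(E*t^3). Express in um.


Step 1: Convert pressure to compatible units (E is in GPa, so P in GPa).
P = 94.3 kPa = 94.3e-6 GPa
Step 2: Compute numerator: 0.0138 * P * a^4.
a^4 = 355^4 = 15882300625
numerator = 0.0138 * 94.3e-6 * 15882300625 = 2.06683e+04
Step 3: Compute denominator: E * t^3 = 170 * 7^3 = 58310
Step 4: w0 = numerator / denominator = 2.06683e+04 / 58310 = 0.3545 um


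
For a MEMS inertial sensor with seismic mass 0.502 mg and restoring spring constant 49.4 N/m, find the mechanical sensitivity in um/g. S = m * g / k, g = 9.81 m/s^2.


Step 1: Convert mass: m = 0.502 mg = 5.02e-07 kg
Step 2: S = m * g / k = 5.02e-07 * 9.81 / 49.4
Step 3: S = 9.97e-08 m/g
Step 4: Convert to um/g: S = 0.1 um/g


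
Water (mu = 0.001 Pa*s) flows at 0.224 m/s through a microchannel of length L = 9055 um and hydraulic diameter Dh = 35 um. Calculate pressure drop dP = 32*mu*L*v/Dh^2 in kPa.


Step 1: Convert to SI: L = 9055e-6 m, Dh = 35e-6 m
Step 2: dP = 32 * 0.001 * 9055e-6 * 0.224 / (35e-6)^2
Step 3: dP = 52984.69 Pa
Step 4: Convert to kPa: dP = 52.98 kPa


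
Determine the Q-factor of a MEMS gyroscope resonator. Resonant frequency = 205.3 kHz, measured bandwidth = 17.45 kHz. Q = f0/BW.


Step 1: Q = f0 / bandwidth
Step 2: Q = 205.3 / 17.45
Q = 11.8


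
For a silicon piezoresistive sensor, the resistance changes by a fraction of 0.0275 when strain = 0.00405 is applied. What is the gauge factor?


Step 1: Identify values.
dR/R = 0.0275, strain = 0.00405
Step 2: GF = (dR/R) / strain = 0.0275 / 0.00405
GF = 6.8


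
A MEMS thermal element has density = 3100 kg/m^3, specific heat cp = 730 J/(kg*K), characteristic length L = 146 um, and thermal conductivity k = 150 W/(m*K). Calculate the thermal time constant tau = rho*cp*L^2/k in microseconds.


Step 1: Convert L to m: L = 146e-6 m
Step 2: L^2 = (146e-6)^2 = 2.1316e-08 m^2
Step 3: tau = 3100 * 730 * 2.1316e-08 / 150 = 3.2158739e-04 s
Step 4: Convert to microseconds (multiply by 1e6).
tau = 321.587 us


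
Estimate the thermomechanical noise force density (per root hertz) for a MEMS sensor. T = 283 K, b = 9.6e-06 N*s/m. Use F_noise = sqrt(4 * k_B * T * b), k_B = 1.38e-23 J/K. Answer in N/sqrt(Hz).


Step 1: Compute 4 * k_B * T * b
= 4 * 1.38e-23 * 283 * 9.6e-06
= 1.4997e-25 N^2/Hz
Step 2: F_noise = sqrt(1.4997e-25)
F_noise = 3.87e-13 N/sqrt(Hz)


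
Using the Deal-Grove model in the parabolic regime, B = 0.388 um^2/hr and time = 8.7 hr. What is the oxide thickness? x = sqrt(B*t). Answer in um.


Step 1: Compute B*t = 0.388 * 8.7 = 3.3756
Step 2: x = sqrt(3.3756)
x = 1.837 um


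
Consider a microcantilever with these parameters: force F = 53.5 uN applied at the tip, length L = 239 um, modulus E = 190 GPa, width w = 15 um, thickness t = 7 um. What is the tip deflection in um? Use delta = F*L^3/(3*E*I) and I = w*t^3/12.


Step 1: Calculate the second moment of area.
I = w * t^3 / 12 = 15 * 7^3 / 12 = 428.75 um^4
Step 2: Convert E to consistent units (1 GPa = 1000 uN/um^2).
E = 190 GPa = 190000 uN/um^2
Step 3: Calculate tip deflection.
delta = F * L^3 / (3 * E * I)
delta = 53.5 * 239^3 / (3 * 190000 * 428.75)
delta = 2.9886 um


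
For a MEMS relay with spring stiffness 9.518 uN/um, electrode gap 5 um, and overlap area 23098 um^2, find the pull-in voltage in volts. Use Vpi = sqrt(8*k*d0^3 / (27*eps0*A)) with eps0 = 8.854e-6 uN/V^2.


Step 1: Compute numerator: 8 * k * d0^3 = 8 * 9.518 * 5^3 = 9518.0
Step 2: Compute denominator: 27 * eps0 * A = 27 * 8.854e-6 * 23098 = 5.521762
Step 3: Vpi = sqrt(9518.0 / 5.521762)
Vpi = 41.52 V


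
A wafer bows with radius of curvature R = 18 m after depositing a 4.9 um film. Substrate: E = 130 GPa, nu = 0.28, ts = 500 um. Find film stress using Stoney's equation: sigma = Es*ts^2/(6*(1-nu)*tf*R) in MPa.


Step 1: Compute numerator: Es * ts^2 = 130 * 500^2 = 32500000 (GPa*um^2)
Step 2: Compute denominator (R in um): 6*(1-nu)*tf*R = 6*0.72*4.9*18e6 = 381024000.0 (um^2)
Step 3: sigma (GPa) = 32500000 / 381024000.0 = 8.5296e-02 GPa
Step 4: Convert to MPa (x1000): sigma = 85.3 MPa


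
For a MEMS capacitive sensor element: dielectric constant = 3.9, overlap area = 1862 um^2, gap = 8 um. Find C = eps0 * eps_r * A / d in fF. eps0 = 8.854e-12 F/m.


Step 1: Convert area to m^2: A = 1862e-12 m^2
Step 2: Convert gap to m: d = 8e-6 m
Step 3: C = eps0 * eps_r * A / d
C = 8.854e-12 * 3.9 * 1862e-12 / 8e-6
Step 4: Convert to fF (multiply by 1e15).
C = 8.04 fF


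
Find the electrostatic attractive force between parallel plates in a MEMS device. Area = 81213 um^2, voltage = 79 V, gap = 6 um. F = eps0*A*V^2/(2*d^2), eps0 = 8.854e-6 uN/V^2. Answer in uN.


Step 1: Identify parameters.
eps0 = 8.854e-6 uN/V^2, A = 81213 um^2, V = 79 V, d = 6 um
Step 2: Compute V^2 = 79^2 = 6241
Step 3: Compute d^2 = 6^2 = 36
Step 4: F = 0.5 * 8.854e-6 * 81213 * 6241 / 36
F = 62.329 uN


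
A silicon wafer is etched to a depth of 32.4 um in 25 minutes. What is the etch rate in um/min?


Step 1: Etch rate = depth / time
Step 2: rate = 32.4 / 25
rate = 1.296 um/min


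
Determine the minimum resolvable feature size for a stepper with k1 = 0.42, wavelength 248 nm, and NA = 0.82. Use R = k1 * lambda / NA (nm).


Step 1: Identify values: k1 = 0.42, lambda = 248 nm, NA = 0.82
Step 2: R = k1 * lambda / NA
R = 0.42 * 248 / 0.82
R = 127.0 nm


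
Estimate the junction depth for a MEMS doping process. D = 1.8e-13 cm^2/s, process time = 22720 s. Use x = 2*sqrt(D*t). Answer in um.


Step 1: Compute D*t = 1.8e-13 * 22720 = 4.0896e-09 cm^2
Step 2: sqrt(D*t) = 6.395e-05 cm
Step 3: x = 2 * 6.395e-05 cm = 1.279e-04 cm
Step 4: Convert to um (1 cm = 1e4 um): x = 1.279 um


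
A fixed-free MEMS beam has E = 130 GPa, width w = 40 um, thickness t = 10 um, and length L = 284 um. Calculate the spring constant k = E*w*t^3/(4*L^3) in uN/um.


Step 1: Convert E to consistent units (1 GPa = 1000 uN/um^2).
E = 130 GPa = 130000 uN/um^2
Step 2: Compute t^3 = 10^3 = 1000
Step 3: Compute L^3 = 284^3 = 22906304
Step 4: k = 130000 * 40 * 1000 / (4 * 22906304)
k = 56.7529 uN/um


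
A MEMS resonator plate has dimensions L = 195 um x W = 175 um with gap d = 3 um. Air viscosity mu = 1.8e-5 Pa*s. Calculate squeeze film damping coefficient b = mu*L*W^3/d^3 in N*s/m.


Step 1: Convert to SI.
L = 195e-6 m, W = 175e-6 m, d = 3e-6 m
Step 2: W^3 = (175e-6)^3 = 5.36e-12 m^3
Step 3: d^3 = (3e-6)^3 = 2.70e-17 m^3
Step 4: b = 1.8e-5 * 195e-6 * 5.36e-12 / 2.70e-17
b = 6.97e-04 N*s/m


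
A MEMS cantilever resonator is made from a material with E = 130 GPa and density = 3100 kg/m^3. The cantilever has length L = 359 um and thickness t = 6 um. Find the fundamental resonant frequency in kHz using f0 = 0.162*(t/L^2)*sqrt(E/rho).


Step 1: Convert units to SI.
t_SI = 6e-6 m, L_SI = 359e-6 m
Step 2: Calculate sqrt(E/rho).
sqrt(130e9 / 3100) = 6475.76 m/s
Step 3: Compute f0.
f0 = 0.162 * 6e-6 / (359e-6)^2 * 6475.76 = 48839.2 Hz = 48.84 kHz


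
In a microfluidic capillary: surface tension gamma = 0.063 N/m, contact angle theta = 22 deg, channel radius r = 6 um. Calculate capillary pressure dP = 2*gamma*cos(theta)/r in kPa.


Step 1: cos(22 deg) = 0.9272
Step 2: Convert r to m: r = 6e-6 m
Step 3: dP = 2 * 0.063 * 0.9272 / 6e-6 = 19471.2 Pa
Step 4: Convert Pa to kPa (divide by 1000).
dP = 19.47 kPa


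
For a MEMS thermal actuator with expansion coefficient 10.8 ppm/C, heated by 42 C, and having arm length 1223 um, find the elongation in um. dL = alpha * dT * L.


Step 1: Convert CTE: alpha = 10.8 ppm/C = 10.8e-6 /C
Step 2: dL = 10.8e-6 * 42 * 1223
dL = 0.5548 um


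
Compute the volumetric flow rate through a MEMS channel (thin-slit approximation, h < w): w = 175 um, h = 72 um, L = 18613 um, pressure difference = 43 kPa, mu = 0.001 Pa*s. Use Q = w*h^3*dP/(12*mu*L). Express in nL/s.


Step 1: Convert all dimensions to SI (meters).
w = 175e-6 m, h = 72e-6 m, L = 18613e-6 m, dP = 43e3 Pa
Step 2: Q = w * h^3 * dP / (12 * mu * L)
Q = 175e-6 * (72e-6)^3 * 43e3 / (12 * 0.001 * 18613e-6) = 1.257495299e-08 m^3/s
Step 3: Convert Q from m^3/s to nL/s (1 m^3 = 1e12 nL, so multiply by 1e12).
Q = 12574.953 nL/s


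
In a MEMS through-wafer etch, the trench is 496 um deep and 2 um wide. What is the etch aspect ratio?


Step 1: AR = depth / width
Step 2: AR = 496 / 2
AR = 248.0


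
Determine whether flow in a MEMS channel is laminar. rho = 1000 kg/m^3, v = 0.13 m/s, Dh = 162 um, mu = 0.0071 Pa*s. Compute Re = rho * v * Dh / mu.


Step 1: Convert Dh to meters: Dh = 162e-6 m
Step 2: Re = rho * v * Dh / mu
Re = 1000 * 0.13 * 162e-6 / 0.0071
Re = 2.966
Since Re = 2.966 is below ~2300, the flow is laminar.


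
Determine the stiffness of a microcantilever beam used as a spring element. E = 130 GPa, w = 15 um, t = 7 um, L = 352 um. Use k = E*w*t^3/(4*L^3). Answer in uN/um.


Step 1: Convert E to consistent units (1 GPa = 1000 uN/um^2).
E = 130 GPa = 130000 uN/um^2
Step 2: Compute t^3 = 7^3 = 343
Step 3: Compute L^3 = 352^3 = 43614208
Step 4: k = 130000 * 15 * 343 / (4 * 43614208)
k = 3.8339 uN/um


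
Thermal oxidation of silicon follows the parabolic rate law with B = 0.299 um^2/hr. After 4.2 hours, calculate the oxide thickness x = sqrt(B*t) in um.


Step 1: Compute B*t = 0.299 * 4.2 = 1.2558
Step 2: x = sqrt(1.2558)
x = 1.121 um


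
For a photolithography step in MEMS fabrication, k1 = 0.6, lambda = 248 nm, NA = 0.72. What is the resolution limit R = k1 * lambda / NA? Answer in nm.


Step 1: Identify values: k1 = 0.6, lambda = 248 nm, NA = 0.72
Step 2: R = k1 * lambda / NA
R = 0.6 * 248 / 0.72
R = 206.7 nm
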